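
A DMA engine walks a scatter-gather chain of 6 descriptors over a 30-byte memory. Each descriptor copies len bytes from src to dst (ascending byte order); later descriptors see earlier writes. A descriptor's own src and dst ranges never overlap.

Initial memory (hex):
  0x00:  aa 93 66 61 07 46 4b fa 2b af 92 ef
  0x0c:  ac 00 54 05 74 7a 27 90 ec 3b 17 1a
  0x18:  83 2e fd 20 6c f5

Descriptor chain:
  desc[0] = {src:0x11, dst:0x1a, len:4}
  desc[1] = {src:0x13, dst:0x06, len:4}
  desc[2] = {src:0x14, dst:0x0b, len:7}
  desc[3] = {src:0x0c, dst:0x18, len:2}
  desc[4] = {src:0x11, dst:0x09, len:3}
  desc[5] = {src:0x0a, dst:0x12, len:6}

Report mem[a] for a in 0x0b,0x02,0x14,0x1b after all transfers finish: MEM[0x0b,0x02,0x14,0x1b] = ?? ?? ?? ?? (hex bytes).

#0 dst[0x1a+4] := {0x7a,0x27,0x90,0xec}
#1 dst[0x06+4] := {0x90,0xec,0x3b,0x17}
#2 dst[0x0b+7] := {0xec,0x3b,0x17,0x1a,0x83,0x2e,0x7a}
#3 dst[0x18+2] := {0x3b,0x17}
#4 dst[0x09+3] := {0x7a,0x27,0x90}
#5 dst[0x12+6] := {0x27,0x90,0x3b,0x17,0x1a,0x83}
query mem[0x0b]=0x90, mem[0x02]=0x66, mem[0x14]=0x3b, mem[0x1b]=0x27

MEM[0x0b,0x02,0x14,0x1b] = 90 66 3b 27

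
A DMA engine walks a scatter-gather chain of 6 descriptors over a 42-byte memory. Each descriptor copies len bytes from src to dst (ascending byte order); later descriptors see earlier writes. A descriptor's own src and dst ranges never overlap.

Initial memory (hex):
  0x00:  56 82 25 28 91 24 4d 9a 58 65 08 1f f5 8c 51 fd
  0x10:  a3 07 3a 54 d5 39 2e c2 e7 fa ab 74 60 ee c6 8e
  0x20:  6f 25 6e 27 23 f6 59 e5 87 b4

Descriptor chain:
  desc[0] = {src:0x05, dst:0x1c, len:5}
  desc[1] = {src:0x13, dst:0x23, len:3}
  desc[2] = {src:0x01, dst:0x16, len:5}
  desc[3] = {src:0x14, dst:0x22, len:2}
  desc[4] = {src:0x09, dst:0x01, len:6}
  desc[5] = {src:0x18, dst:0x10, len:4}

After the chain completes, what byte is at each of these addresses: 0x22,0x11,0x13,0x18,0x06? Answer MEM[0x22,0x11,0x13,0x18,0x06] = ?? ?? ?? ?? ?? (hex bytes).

MEM[0x22,0x11,0x13,0x18,0x06] = d5 91 74 28 51

  after D0: wrote 5B at 0x1c = 244d9a5865
  after D1: wrote 3B at 0x23 = 54d539
  after D2: wrote 5B at 0x16 = 8225289124
  after D3: wrote 2B at 0x22 = d539
  after D4: wrote 6B at 0x01 = 65081ff58c51
  after D5: wrote 4B at 0x10 = 28912474
query mem[0x22]=0xd5, mem[0x11]=0x91, mem[0x13]=0x74, mem[0x18]=0x28, mem[0x06]=0x51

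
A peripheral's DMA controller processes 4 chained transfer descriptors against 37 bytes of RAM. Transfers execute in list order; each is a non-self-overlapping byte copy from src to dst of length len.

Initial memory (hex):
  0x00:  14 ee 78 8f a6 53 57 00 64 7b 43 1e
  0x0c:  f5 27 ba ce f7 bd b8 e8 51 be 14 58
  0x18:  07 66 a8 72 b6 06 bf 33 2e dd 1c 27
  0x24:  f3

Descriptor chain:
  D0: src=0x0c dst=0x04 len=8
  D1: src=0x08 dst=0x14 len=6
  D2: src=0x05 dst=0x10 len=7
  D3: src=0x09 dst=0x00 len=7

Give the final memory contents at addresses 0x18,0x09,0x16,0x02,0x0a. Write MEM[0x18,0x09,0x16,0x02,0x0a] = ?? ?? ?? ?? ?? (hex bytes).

#0 dst[0x04+8] := {0xf5,0x27,0xba,0xce,0xf7,0xbd,0xb8,0xe8}
#1 dst[0x14+6] := {0xf7,0xbd,0xb8,0xe8,0xf5,0x27}
#2 dst[0x10+7] := {0x27,0xba,0xce,0xf7,0xbd,0xb8,0xe8}
#3 dst[0x00+7] := {0xbd,0xb8,0xe8,0xf5,0x27,0xba,0xce}
query mem[0x18]=0xf5, mem[0x09]=0xbd, mem[0x16]=0xe8, mem[0x02]=0xe8, mem[0x0a]=0xb8

MEM[0x18,0x09,0x16,0x02,0x0a] = f5 bd e8 e8 b8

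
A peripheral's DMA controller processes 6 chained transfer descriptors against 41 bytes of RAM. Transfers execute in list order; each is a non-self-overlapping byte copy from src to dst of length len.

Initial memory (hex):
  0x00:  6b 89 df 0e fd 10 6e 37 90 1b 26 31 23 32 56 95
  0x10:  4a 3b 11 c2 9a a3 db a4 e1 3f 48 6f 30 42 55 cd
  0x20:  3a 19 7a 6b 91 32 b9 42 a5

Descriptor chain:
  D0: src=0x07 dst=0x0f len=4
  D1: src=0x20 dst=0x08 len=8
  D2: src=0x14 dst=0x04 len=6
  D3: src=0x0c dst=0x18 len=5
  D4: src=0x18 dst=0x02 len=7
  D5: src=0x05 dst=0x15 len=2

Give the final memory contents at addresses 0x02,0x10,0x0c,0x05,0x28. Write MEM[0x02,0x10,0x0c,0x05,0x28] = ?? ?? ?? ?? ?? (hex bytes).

D0: mem[0x0f..0x12] <- [37 90 1b 26]
D1: mem[0x08..0x0f] <- [3a 19 7a 6b 91 32 b9 42]
D2: mem[0x04..0x09] <- [9a a3 db a4 e1 3f]
D3: mem[0x18..0x1c] <- [91 32 b9 42 90]
D4: mem[0x02..0x08] <- [91 32 b9 42 90 42 55]
D5: mem[0x15..0x16] <- [42 90]
query mem[0x02]=0x91, mem[0x10]=0x90, mem[0x0c]=0x91, mem[0x05]=0x42, mem[0x28]=0xa5

MEM[0x02,0x10,0x0c,0x05,0x28] = 91 90 91 42 a5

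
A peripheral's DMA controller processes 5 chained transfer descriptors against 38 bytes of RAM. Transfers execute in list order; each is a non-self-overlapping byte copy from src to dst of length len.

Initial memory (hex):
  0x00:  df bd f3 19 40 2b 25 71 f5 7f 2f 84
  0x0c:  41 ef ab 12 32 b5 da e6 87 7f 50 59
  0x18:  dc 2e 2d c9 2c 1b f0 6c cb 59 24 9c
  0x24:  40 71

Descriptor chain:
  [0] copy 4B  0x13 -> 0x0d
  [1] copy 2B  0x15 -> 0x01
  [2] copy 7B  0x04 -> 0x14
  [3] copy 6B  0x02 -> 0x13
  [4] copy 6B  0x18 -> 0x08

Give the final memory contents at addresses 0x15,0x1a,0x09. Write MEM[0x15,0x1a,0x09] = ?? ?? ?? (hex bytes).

MEM[0x15,0x1a,0x09] = 40 2f 7f

#0 dst[0x0d+4] := {0xe6,0x87,0x7f,0x50}
#1 dst[0x01+2] := {0x7f,0x50}
#2 dst[0x14+7] := {0x40,0x2b,0x25,0x71,0xf5,0x7f,0x2f}
#3 dst[0x13+6] := {0x50,0x19,0x40,0x2b,0x25,0x71}
#4 dst[0x08+6] := {0x71,0x7f,0x2f,0xc9,0x2c,0x1b}
query mem[0x15]=0x40, mem[0x1a]=0x2f, mem[0x09]=0x7f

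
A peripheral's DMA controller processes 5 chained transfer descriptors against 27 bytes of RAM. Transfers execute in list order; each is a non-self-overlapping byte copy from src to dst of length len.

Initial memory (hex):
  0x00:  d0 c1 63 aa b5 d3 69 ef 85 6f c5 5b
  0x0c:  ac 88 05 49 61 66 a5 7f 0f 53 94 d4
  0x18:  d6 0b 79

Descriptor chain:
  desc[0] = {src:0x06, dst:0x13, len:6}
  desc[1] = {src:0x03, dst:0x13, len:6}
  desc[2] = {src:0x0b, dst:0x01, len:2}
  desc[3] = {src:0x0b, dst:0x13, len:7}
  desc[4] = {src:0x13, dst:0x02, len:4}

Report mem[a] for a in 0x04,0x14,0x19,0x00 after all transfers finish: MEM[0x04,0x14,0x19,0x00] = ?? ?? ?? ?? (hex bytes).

[0] 0x06->0x13 len=6 : 69 ef 85 6f c5 5b
[1] 0x03->0x13 len=6 : aa b5 d3 69 ef 85
[2] 0x0b->0x01 len=2 : 5b ac
[3] 0x0b->0x13 len=7 : 5b ac 88 05 49 61 66
[4] 0x13->0x02 len=4 : 5b ac 88 05
query mem[0x04]=0x88, mem[0x14]=0xac, mem[0x19]=0x66, mem[0x00]=0xd0

MEM[0x04,0x14,0x19,0x00] = 88 ac 66 d0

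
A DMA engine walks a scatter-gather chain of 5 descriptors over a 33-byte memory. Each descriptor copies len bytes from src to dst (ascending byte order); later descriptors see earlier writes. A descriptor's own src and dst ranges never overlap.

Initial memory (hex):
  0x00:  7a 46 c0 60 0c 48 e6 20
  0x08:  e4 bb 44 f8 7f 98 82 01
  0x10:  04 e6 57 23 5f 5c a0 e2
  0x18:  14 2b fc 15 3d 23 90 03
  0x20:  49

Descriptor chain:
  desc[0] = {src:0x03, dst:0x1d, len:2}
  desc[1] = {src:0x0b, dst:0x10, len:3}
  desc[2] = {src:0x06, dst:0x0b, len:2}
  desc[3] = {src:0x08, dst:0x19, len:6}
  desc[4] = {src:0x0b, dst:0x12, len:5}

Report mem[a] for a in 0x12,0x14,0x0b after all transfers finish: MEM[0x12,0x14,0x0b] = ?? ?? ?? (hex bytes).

MEM[0x12,0x14,0x0b] = e6 98 e6

  after D0: wrote 2B at 0x1d = 600c
  after D1: wrote 3B at 0x10 = f87f98
  after D2: wrote 2B at 0x0b = e620
  after D3: wrote 6B at 0x19 = e4bb44e62098
  after D4: wrote 5B at 0x12 = e620988201
query mem[0x12]=0xe6, mem[0x14]=0x98, mem[0x0b]=0xe6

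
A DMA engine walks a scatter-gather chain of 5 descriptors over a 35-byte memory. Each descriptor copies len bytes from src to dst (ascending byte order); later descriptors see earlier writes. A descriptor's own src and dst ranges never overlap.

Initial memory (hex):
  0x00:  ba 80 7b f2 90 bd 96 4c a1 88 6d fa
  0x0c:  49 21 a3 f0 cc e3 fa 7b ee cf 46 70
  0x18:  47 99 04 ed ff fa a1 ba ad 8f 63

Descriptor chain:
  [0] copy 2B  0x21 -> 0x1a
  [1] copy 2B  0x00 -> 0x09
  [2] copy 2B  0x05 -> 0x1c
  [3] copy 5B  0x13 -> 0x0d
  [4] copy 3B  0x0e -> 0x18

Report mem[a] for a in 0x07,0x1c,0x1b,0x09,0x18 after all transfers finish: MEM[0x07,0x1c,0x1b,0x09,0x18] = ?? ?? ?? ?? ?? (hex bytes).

#0 dst[0x1a+2] := {0x8f,0x63}
#1 dst[0x09+2] := {0xba,0x80}
#2 dst[0x1c+2] := {0xbd,0x96}
#3 dst[0x0d+5] := {0x7b,0xee,0xcf,0x46,0x70}
#4 dst[0x18+3] := {0xee,0xcf,0x46}
query mem[0x07]=0x4c, mem[0x1c]=0xbd, mem[0x1b]=0x63, mem[0x09]=0xba, mem[0x18]=0xee

MEM[0x07,0x1c,0x1b,0x09,0x18] = 4c bd 63 ba ee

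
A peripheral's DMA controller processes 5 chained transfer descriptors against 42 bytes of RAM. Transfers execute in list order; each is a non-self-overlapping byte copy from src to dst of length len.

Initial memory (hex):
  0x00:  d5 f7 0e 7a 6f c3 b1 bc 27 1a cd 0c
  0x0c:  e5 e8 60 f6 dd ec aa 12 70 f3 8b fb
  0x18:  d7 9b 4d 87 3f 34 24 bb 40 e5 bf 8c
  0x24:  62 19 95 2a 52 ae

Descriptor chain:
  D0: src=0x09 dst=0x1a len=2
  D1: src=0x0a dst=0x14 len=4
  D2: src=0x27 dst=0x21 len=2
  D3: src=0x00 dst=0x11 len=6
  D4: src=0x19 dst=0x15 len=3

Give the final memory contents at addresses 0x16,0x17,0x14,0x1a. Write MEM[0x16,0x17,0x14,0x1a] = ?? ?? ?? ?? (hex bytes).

  after D0: wrote 2B at 0x1a = 1acd
  after D1: wrote 4B at 0x14 = cd0ce5e8
  after D2: wrote 2B at 0x21 = 2a52
  after D3: wrote 6B at 0x11 = d5f70e7a6fc3
  after D4: wrote 3B at 0x15 = 9b1acd
query mem[0x16]=0x1a, mem[0x17]=0xcd, mem[0x14]=0x7a, mem[0x1a]=0x1a

MEM[0x16,0x17,0x14,0x1a] = 1a cd 7a 1a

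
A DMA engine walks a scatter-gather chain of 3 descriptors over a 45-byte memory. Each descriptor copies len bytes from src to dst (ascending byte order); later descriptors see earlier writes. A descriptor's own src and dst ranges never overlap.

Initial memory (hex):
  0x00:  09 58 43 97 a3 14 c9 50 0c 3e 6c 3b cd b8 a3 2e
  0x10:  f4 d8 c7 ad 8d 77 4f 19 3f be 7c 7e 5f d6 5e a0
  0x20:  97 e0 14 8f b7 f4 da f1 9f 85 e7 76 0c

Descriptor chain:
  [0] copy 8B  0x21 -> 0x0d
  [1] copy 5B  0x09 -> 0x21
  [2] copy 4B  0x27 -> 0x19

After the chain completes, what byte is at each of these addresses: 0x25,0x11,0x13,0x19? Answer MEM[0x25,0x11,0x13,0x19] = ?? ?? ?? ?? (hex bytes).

#0 dst[0x0d+8] := {0xe0,0x14,0x8f,0xb7,0xf4,0xda,0xf1,0x9f}
#1 dst[0x21+5] := {0x3e,0x6c,0x3b,0xcd,0xe0}
#2 dst[0x19+4] := {0xf1,0x9f,0x85,0xe7}
query mem[0x25]=0xe0, mem[0x11]=0xf4, mem[0x13]=0xf1, mem[0x19]=0xf1

MEM[0x25,0x11,0x13,0x19] = e0 f4 f1 f1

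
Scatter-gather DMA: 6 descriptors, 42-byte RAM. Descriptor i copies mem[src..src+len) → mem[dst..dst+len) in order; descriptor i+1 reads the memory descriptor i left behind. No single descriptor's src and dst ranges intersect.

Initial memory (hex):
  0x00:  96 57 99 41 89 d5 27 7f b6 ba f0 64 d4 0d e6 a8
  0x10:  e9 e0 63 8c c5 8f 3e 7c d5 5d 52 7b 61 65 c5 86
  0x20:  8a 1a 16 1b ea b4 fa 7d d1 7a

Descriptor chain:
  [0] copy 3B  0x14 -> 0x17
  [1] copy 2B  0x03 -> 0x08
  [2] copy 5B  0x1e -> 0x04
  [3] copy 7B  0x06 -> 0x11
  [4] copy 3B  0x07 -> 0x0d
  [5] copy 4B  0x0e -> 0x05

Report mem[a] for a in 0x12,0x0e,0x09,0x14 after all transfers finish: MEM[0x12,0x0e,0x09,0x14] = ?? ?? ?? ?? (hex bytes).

MEM[0x12,0x0e,0x09,0x14] = 1a 16 89 89

D0: mem[0x17..0x19] <- [c5 8f 3e]
D1: mem[0x08..0x09] <- [41 89]
D2: mem[0x04..0x08] <- [c5 86 8a 1a 16]
D3: mem[0x11..0x17] <- [8a 1a 16 89 f0 64 d4]
D4: mem[0x0d..0x0f] <- [1a 16 89]
D5: mem[0x05..0x08] <- [16 89 e9 8a]
query mem[0x12]=0x1a, mem[0x0e]=0x16, mem[0x09]=0x89, mem[0x14]=0x89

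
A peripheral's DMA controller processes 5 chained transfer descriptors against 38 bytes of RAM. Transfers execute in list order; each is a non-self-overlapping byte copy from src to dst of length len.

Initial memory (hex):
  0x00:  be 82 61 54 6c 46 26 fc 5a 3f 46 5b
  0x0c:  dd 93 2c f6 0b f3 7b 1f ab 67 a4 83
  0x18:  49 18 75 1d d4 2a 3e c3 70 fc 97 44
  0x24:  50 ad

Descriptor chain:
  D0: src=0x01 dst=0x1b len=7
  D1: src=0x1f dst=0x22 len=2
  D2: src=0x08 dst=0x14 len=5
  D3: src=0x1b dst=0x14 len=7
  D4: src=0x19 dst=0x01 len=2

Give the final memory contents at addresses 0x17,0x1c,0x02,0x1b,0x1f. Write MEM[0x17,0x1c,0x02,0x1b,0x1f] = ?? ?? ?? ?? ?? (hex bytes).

#0 dst[0x1b+7] := {0x82,0x61,0x54,0x6c,0x46,0x26,0xfc}
#1 dst[0x22+2] := {0x46,0x26}
#2 dst[0x14+5] := {0x5a,0x3f,0x46,0x5b,0xdd}
#3 dst[0x14+7] := {0x82,0x61,0x54,0x6c,0x46,0x26,0xfc}
#4 dst[0x01+2] := {0x26,0xfc}
query mem[0x17]=0x6c, mem[0x1c]=0x61, mem[0x02]=0xfc, mem[0x1b]=0x82, mem[0x1f]=0x46

MEM[0x17,0x1c,0x02,0x1b,0x1f] = 6c 61 fc 82 46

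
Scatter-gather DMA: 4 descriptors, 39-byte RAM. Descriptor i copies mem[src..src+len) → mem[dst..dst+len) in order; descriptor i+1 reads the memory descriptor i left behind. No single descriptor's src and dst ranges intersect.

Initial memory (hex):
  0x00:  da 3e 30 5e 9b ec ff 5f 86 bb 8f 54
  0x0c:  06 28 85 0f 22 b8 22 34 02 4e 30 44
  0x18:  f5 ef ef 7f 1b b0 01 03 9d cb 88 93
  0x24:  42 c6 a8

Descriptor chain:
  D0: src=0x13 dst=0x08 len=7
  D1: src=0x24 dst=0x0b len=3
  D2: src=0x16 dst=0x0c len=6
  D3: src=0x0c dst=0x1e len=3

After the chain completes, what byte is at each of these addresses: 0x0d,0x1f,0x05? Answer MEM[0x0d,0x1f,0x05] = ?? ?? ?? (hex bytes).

  after D0: wrote 7B at 0x08 = 34024e3044f5ef
  after D1: wrote 3B at 0x0b = 42c6a8
  after D2: wrote 6B at 0x0c = 3044f5efef7f
  after D3: wrote 3B at 0x1e = 3044f5
query mem[0x0d]=0x44, mem[0x1f]=0x44, mem[0x05]=0xec

MEM[0x0d,0x1f,0x05] = 44 44 ec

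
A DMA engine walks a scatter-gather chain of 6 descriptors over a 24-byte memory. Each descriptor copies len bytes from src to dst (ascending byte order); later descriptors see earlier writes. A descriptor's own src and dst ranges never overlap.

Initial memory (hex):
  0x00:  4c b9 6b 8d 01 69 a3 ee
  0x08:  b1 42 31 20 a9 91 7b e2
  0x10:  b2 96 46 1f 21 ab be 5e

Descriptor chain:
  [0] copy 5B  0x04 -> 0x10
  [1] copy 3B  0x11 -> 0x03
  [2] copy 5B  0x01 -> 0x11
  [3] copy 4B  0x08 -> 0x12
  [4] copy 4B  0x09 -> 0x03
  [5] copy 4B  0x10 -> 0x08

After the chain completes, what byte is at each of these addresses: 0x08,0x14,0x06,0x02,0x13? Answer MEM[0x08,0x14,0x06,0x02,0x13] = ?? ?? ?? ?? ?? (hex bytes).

  after D0: wrote 5B at 0x10 = 0169a3eeb1
  after D1: wrote 3B at 0x03 = 69a3ee
  after D2: wrote 5B at 0x11 = b96b69a3ee
  after D3: wrote 4B at 0x12 = b1423120
  after D4: wrote 4B at 0x03 = 423120a9
  after D5: wrote 4B at 0x08 = 01b9b142
query mem[0x08]=0x01, mem[0x14]=0x31, mem[0x06]=0xa9, mem[0x02]=0x6b, mem[0x13]=0x42

MEM[0x08,0x14,0x06,0x02,0x13] = 01 31 a9 6b 42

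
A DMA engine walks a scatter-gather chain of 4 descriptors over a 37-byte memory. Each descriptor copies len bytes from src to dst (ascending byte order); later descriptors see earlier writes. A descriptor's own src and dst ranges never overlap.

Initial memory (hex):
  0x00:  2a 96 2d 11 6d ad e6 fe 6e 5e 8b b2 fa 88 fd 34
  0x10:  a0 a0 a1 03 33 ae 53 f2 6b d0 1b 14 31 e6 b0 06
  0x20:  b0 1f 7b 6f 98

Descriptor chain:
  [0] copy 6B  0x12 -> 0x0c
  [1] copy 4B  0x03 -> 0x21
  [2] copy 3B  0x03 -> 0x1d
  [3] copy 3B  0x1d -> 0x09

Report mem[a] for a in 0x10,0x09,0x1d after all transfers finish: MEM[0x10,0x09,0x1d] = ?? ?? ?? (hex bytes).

[0] 0x12->0x0c len=6 : a1 03 33 ae 53 f2
[1] 0x03->0x21 len=4 : 11 6d ad e6
[2] 0x03->0x1d len=3 : 11 6d ad
[3] 0x1d->0x09 len=3 : 11 6d ad
query mem[0x10]=0x53, mem[0x09]=0x11, mem[0x1d]=0x11

MEM[0x10,0x09,0x1d] = 53 11 11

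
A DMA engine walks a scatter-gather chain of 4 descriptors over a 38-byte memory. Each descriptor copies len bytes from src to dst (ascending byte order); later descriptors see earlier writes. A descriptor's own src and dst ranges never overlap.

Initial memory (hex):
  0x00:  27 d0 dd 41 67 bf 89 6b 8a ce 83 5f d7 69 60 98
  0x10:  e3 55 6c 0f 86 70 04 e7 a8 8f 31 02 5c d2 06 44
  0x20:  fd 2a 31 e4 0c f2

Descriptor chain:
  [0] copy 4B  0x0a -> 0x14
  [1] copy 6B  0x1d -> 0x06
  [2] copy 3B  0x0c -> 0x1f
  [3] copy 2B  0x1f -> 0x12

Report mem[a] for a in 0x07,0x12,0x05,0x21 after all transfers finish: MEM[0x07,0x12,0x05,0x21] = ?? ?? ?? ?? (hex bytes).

MEM[0x07,0x12,0x05,0x21] = 06 d7 bf 60

D0: mem[0x14..0x17] <- [83 5f d7 69]
D1: mem[0x06..0x0b] <- [d2 06 44 fd 2a 31]
D2: mem[0x1f..0x21] <- [d7 69 60]
D3: mem[0x12..0x13] <- [d7 69]
query mem[0x07]=0x06, mem[0x12]=0xd7, mem[0x05]=0xbf, mem[0x21]=0x60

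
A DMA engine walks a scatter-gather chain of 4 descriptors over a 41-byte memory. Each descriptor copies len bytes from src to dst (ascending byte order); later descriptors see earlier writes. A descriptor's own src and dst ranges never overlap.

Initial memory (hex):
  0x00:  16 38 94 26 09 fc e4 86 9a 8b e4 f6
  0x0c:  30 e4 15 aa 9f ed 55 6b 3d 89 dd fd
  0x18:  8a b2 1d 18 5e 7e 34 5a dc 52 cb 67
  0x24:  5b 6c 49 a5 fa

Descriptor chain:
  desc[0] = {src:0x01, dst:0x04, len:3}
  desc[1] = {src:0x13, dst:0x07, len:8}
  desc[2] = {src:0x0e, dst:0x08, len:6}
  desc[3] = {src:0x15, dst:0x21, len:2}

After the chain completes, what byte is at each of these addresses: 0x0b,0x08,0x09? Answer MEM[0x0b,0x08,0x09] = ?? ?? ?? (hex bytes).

MEM[0x0b,0x08,0x09] = ed 1d aa

  after D0: wrote 3B at 0x04 = 389426
  after D1: wrote 8B at 0x07 = 6b3d89ddfd8ab21d
  after D2: wrote 6B at 0x08 = 1daa9fed556b
  after D3: wrote 2B at 0x21 = 89dd
query mem[0x0b]=0xed, mem[0x08]=0x1d, mem[0x09]=0xaa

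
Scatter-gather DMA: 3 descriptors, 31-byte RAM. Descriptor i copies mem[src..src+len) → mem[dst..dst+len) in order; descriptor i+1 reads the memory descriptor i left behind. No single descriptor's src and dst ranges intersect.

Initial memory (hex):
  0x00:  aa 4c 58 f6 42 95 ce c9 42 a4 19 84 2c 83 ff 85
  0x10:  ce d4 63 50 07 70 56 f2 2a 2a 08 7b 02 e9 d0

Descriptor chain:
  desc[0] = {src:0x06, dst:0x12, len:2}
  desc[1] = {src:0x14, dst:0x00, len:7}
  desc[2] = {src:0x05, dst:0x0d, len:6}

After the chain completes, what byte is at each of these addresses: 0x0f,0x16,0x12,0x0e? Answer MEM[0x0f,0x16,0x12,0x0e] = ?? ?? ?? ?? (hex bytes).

[0] 0x06->0x12 len=2 : ce c9
[1] 0x14->0x00 len=7 : 07 70 56 f2 2a 2a 08
[2] 0x05->0x0d len=6 : 2a 08 c9 42 a4 19
query mem[0x0f]=0xc9, mem[0x16]=0x56, mem[0x12]=0x19, mem[0x0e]=0x08

MEM[0x0f,0x16,0x12,0x0e] = c9 56 19 08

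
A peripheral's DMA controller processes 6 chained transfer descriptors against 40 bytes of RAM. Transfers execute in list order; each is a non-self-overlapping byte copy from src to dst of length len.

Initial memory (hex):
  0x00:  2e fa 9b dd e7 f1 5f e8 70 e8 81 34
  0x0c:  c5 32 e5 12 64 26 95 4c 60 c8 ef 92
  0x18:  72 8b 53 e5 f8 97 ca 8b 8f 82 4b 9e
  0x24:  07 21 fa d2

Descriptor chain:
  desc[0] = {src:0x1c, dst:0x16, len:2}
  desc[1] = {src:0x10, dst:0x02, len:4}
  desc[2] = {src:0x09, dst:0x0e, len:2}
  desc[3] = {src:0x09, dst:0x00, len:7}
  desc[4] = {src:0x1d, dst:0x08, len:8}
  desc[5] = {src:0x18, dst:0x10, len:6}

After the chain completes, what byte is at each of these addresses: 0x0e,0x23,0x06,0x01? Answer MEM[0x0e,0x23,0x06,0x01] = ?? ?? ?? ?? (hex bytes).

  after D0: wrote 2B at 0x16 = f897
  after D1: wrote 4B at 0x02 = 6426954c
  after D2: wrote 2B at 0x0e = e881
  after D3: wrote 7B at 0x00 = e88134c532e881
  after D4: wrote 8B at 0x08 = 97ca8b8f824b9e07
  after D5: wrote 6B at 0x10 = 728b53e5f897
query mem[0x0e]=0x9e, mem[0x23]=0x9e, mem[0x06]=0x81, mem[0x01]=0x81

MEM[0x0e,0x23,0x06,0x01] = 9e 9e 81 81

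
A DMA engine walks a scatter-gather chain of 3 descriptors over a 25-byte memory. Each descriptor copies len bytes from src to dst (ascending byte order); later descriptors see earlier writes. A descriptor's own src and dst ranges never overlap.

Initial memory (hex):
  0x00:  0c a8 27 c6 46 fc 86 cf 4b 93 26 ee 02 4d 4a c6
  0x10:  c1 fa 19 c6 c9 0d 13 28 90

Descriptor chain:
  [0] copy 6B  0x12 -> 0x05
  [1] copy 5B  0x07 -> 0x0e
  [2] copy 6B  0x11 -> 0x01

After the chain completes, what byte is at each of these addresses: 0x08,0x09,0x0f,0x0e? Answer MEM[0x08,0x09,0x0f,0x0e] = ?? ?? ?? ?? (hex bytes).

D0: mem[0x05..0x0a] <- [19 c6 c9 0d 13 28]
D1: mem[0x0e..0x12] <- [c9 0d 13 28 ee]
D2: mem[0x01..0x06] <- [28 ee c6 c9 0d 13]
query mem[0x08]=0x0d, mem[0x09]=0x13, mem[0x0f]=0x0d, mem[0x0e]=0xc9

MEM[0x08,0x09,0x0f,0x0e] = 0d 13 0d c9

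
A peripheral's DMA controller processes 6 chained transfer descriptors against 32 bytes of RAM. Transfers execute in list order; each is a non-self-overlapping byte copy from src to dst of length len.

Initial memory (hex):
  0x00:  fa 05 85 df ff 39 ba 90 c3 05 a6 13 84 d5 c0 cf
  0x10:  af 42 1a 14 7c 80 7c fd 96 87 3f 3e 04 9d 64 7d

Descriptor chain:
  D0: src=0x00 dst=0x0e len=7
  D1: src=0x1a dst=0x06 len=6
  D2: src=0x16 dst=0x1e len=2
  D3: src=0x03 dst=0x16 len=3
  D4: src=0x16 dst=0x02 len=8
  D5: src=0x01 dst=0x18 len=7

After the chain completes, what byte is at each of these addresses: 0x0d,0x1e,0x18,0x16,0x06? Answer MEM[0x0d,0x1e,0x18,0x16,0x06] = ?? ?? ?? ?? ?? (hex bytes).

D0: mem[0x0e..0x14] <- [fa 05 85 df ff 39 ba]
D1: mem[0x06..0x0b] <- [3f 3e 04 9d 64 7d]
D2: mem[0x1e..0x1f] <- [7c fd]
D3: mem[0x16..0x18] <- [df ff 39]
D4: mem[0x02..0x09] <- [df ff 39 87 3f 3e 04 9d]
D5: mem[0x18..0x1e] <- [05 df ff 39 87 3f 3e]
query mem[0x0d]=0xd5, mem[0x1e]=0x3e, mem[0x18]=0x05, mem[0x16]=0xdf, mem[0x06]=0x3f

MEM[0x0d,0x1e,0x18,0x16,0x06] = d5 3e 05 df 3f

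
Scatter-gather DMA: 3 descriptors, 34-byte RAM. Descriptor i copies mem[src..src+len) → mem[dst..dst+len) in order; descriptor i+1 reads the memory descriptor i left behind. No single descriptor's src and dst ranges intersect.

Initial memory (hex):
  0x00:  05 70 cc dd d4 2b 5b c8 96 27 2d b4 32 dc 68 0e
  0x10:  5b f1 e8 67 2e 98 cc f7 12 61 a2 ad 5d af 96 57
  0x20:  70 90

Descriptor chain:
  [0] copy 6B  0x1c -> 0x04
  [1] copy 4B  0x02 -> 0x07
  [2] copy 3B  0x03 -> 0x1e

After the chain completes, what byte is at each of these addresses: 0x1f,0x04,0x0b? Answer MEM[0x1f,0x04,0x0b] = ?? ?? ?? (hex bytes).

MEM[0x1f,0x04,0x0b] = 5d 5d b4

D0: mem[0x04..0x09] <- [5d af 96 57 70 90]
D1: mem[0x07..0x0a] <- [cc dd 5d af]
D2: mem[0x1e..0x20] <- [dd 5d af]
query mem[0x1f]=0x5d, mem[0x04]=0x5d, mem[0x0b]=0xb4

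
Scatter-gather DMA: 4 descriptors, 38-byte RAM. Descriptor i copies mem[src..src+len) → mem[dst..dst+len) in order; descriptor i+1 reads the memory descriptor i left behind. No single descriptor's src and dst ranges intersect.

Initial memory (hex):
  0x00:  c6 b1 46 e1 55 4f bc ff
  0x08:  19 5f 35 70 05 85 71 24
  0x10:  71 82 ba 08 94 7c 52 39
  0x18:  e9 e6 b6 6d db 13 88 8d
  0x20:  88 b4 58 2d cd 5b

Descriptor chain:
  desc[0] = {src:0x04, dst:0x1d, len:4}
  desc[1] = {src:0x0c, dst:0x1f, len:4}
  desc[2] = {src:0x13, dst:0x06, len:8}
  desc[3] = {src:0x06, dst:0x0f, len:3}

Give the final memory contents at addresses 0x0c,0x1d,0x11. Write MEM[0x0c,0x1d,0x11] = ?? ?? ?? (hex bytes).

MEM[0x0c,0x1d,0x11] = e6 55 7c

  after D0: wrote 4B at 0x1d = 554fbcff
  after D1: wrote 4B at 0x1f = 05857124
  after D2: wrote 8B at 0x06 = 08947c5239e9e6b6
  after D3: wrote 3B at 0x0f = 08947c
query mem[0x0c]=0xe6, mem[0x1d]=0x55, mem[0x11]=0x7c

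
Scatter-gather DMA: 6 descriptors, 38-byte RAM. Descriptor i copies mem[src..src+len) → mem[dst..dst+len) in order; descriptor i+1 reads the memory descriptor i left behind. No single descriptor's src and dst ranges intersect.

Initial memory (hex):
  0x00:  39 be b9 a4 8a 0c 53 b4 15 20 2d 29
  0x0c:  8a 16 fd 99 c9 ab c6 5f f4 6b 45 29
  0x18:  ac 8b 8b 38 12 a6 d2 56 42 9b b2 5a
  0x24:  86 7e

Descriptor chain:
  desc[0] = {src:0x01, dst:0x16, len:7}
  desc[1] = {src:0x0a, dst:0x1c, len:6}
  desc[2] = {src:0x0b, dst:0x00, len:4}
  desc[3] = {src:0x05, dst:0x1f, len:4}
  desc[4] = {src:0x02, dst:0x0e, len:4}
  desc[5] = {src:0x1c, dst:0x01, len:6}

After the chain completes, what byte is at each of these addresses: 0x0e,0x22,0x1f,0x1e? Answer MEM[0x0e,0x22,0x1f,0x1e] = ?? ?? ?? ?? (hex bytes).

[0] 0x01->0x16 len=7 : be b9 a4 8a 0c 53 b4
[1] 0x0a->0x1c len=6 : 2d 29 8a 16 fd 99
[2] 0x0b->0x00 len=4 : 29 8a 16 fd
[3] 0x05->0x1f len=4 : 0c 53 b4 15
[4] 0x02->0x0e len=4 : 16 fd 8a 0c
[5] 0x1c->0x01 len=6 : 2d 29 8a 0c 53 b4
query mem[0x0e]=0x16, mem[0x22]=0x15, mem[0x1f]=0x0c, mem[0x1e]=0x8a

MEM[0x0e,0x22,0x1f,0x1e] = 16 15 0c 8a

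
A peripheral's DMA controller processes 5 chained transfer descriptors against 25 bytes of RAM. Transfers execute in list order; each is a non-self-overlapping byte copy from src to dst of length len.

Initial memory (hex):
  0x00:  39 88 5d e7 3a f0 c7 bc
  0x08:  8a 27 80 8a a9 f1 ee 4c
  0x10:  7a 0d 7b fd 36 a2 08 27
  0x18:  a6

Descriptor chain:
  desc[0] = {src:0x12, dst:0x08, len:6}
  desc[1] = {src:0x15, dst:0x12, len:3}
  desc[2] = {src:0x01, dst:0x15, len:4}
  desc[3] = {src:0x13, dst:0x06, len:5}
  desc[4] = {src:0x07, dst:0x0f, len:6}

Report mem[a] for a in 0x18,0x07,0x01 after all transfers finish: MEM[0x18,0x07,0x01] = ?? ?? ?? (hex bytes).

MEM[0x18,0x07,0x01] = 3a 27 88

#0 dst[0x08+6] := {0x7b,0xfd,0x36,0xa2,0x08,0x27}
#1 dst[0x12+3] := {0xa2,0x08,0x27}
#2 dst[0x15+4] := {0x88,0x5d,0xe7,0x3a}
#3 dst[0x06+5] := {0x08,0x27,0x88,0x5d,0xe7}
#4 dst[0x0f+6] := {0x27,0x88,0x5d,0xe7,0xa2,0x08}
query mem[0x18]=0x3a, mem[0x07]=0x27, mem[0x01]=0x88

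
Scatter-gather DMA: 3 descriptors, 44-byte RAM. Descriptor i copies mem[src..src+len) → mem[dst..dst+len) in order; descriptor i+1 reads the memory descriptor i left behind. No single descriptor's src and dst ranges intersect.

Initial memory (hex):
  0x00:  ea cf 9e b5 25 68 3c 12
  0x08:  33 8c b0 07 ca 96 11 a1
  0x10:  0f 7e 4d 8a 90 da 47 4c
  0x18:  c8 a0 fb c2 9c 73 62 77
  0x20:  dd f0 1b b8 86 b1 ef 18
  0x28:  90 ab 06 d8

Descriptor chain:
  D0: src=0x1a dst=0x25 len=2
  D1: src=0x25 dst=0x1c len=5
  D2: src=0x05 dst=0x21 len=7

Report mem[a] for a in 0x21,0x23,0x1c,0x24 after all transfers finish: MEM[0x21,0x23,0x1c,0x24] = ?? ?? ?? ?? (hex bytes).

MEM[0x21,0x23,0x1c,0x24] = 68 12 fb 33

  after D0: wrote 2B at 0x25 = fbc2
  after D1: wrote 5B at 0x1c = fbc21890ab
  after D2: wrote 7B at 0x21 = 683c12338cb007
query mem[0x21]=0x68, mem[0x23]=0x12, mem[0x1c]=0xfb, mem[0x24]=0x33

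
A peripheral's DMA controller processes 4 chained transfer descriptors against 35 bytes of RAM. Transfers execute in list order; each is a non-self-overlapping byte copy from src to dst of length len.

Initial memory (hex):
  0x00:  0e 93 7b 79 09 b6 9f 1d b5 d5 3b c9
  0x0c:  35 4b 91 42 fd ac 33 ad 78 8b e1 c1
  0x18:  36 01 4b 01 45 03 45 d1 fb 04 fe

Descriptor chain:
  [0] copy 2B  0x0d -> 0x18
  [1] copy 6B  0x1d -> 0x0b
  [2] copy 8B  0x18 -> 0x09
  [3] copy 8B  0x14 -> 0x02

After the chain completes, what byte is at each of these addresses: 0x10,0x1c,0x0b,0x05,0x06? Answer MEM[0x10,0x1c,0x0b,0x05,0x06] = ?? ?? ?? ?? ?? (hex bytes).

  after D0: wrote 2B at 0x18 = 4b91
  after D1: wrote 6B at 0x0b = 0345d1fb04fe
  after D2: wrote 8B at 0x09 = 4b914b01450345d1
  after D3: wrote 8B at 0x02 = 788be1c14b914b01
query mem[0x10]=0xd1, mem[0x1c]=0x45, mem[0x0b]=0x4b, mem[0x05]=0xc1, mem[0x06]=0x4b

MEM[0x10,0x1c,0x0b,0x05,0x06] = d1 45 4b c1 4b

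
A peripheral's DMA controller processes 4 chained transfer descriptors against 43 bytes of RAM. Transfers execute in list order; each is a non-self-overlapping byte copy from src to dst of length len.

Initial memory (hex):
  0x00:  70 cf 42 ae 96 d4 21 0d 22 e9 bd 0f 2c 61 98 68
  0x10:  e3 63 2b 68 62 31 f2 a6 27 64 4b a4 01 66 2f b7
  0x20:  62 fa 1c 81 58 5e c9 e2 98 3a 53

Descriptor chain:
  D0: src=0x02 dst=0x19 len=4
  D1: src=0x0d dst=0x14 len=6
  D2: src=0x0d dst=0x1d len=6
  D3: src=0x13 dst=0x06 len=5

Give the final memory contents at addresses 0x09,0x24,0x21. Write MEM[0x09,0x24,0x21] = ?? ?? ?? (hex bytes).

D0: mem[0x19..0x1c] <- [42 ae 96 d4]
D1: mem[0x14..0x19] <- [61 98 68 e3 63 2b]
D2: mem[0x1d..0x22] <- [61 98 68 e3 63 2b]
D3: mem[0x06..0x0a] <- [68 61 98 68 e3]
query mem[0x09]=0x68, mem[0x24]=0x58, mem[0x21]=0x63

MEM[0x09,0x24,0x21] = 68 58 63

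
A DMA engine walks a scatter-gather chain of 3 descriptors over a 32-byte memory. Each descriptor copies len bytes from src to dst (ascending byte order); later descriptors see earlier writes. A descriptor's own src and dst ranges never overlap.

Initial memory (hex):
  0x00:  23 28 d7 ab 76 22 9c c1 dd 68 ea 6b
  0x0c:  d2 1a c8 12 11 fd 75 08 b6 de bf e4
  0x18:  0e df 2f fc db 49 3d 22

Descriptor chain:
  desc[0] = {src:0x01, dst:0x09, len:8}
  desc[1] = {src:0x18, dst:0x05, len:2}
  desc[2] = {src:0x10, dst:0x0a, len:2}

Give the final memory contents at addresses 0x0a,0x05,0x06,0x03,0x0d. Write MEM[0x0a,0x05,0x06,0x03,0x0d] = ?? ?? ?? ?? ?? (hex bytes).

MEM[0x0a,0x05,0x06,0x03,0x0d] = dd 0e df ab 22

  after D0: wrote 8B at 0x09 = 28d7ab76229cc1dd
  after D1: wrote 2B at 0x05 = 0edf
  after D2: wrote 2B at 0x0a = ddfd
query mem[0x0a]=0xdd, mem[0x05]=0x0e, mem[0x06]=0xdf, mem[0x03]=0xab, mem[0x0d]=0x22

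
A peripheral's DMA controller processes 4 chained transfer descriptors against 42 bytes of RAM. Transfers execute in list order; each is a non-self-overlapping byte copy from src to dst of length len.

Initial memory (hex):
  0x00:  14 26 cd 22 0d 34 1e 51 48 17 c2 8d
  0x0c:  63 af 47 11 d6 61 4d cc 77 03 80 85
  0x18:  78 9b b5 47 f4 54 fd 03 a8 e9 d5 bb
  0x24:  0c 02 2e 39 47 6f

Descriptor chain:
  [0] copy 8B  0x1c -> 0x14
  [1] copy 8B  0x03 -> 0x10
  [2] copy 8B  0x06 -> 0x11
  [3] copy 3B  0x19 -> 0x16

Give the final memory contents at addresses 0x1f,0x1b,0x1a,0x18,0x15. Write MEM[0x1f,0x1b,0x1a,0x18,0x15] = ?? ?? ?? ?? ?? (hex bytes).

#0 dst[0x14+8] := {0xf4,0x54,0xfd,0x03,0xa8,0xe9,0xd5,0xbb}
#1 dst[0x10+8] := {0x22,0x0d,0x34,0x1e,0x51,0x48,0x17,0xc2}
#2 dst[0x11+8] := {0x1e,0x51,0x48,0x17,0xc2,0x8d,0x63,0xaf}
#3 dst[0x16+3] := {0xe9,0xd5,0xbb}
query mem[0x1f]=0x03, mem[0x1b]=0xbb, mem[0x1a]=0xd5, mem[0x18]=0xbb, mem[0x15]=0xc2

MEM[0x1f,0x1b,0x1a,0x18,0x15] = 03 bb d5 bb c2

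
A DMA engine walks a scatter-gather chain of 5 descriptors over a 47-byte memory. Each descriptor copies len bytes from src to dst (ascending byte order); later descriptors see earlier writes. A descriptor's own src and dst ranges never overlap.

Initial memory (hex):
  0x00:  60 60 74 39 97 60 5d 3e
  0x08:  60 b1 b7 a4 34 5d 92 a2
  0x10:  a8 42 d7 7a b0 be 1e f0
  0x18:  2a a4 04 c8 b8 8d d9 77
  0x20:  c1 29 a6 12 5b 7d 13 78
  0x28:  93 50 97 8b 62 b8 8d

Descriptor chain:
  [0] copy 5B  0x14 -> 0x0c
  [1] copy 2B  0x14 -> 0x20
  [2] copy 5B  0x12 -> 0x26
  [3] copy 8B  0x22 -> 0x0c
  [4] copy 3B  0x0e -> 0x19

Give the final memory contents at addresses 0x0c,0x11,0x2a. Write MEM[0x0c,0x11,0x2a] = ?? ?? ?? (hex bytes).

MEM[0x0c,0x11,0x2a] = a6 7a 1e

[0] 0x14->0x0c len=5 : b0 be 1e f0 2a
[1] 0x14->0x20 len=2 : b0 be
[2] 0x12->0x26 len=5 : d7 7a b0 be 1e
[3] 0x22->0x0c len=8 : a6 12 5b 7d d7 7a b0 be
[4] 0x0e->0x19 len=3 : 5b 7d d7
query mem[0x0c]=0xa6, mem[0x11]=0x7a, mem[0x2a]=0x1e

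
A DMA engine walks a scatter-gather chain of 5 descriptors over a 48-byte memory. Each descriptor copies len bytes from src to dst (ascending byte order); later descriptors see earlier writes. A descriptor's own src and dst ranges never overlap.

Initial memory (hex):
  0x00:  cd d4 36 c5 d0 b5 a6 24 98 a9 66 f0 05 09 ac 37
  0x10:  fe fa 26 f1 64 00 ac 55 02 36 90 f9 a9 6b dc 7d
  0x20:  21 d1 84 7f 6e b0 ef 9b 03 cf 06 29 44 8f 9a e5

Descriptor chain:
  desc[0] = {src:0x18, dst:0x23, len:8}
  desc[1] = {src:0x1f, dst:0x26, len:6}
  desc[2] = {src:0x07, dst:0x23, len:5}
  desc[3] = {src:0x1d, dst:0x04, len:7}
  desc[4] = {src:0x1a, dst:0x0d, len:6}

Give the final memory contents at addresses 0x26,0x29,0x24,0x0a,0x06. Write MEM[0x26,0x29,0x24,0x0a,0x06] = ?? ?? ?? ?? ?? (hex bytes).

MEM[0x26,0x29,0x24,0x0a,0x06] = 66 84 98 24 7d

  after D0: wrote 8B at 0x23 = 023690f9a96bdc7d
  after D1: wrote 6B at 0x26 = 7d21d1840236
  after D2: wrote 5B at 0x23 = 2498a966f0
  after D3: wrote 7B at 0x04 = 6bdc7d21d18424
  after D4: wrote 6B at 0x0d = 90f9a96bdc7d
query mem[0x26]=0x66, mem[0x29]=0x84, mem[0x24]=0x98, mem[0x0a]=0x24, mem[0x06]=0x7d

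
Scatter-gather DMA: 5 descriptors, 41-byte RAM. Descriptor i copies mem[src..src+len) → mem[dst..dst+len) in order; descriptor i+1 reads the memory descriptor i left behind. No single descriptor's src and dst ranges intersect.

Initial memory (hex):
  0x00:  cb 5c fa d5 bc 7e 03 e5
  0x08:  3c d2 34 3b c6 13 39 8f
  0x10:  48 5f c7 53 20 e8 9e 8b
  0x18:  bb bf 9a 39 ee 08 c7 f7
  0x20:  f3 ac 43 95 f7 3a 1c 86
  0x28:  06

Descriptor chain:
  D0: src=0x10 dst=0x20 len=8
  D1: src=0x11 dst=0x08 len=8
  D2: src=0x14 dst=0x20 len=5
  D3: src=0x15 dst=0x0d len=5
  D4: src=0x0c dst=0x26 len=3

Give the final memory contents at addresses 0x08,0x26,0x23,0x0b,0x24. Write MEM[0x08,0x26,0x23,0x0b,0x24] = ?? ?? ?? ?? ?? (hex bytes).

MEM[0x08,0x26,0x23,0x0b,0x24] = 5f e8 8b 20 bb

  after D0: wrote 8B at 0x20 = 485fc75320e89e8b
  after D1: wrote 8B at 0x08 = 5fc75320e89e8bbb
  after D2: wrote 5B at 0x20 = 20e89e8bbb
  after D3: wrote 5B at 0x0d = e89e8bbbbf
  after D4: wrote 3B at 0x26 = e8e89e
query mem[0x08]=0x5f, mem[0x26]=0xe8, mem[0x23]=0x8b, mem[0x0b]=0x20, mem[0x24]=0xbb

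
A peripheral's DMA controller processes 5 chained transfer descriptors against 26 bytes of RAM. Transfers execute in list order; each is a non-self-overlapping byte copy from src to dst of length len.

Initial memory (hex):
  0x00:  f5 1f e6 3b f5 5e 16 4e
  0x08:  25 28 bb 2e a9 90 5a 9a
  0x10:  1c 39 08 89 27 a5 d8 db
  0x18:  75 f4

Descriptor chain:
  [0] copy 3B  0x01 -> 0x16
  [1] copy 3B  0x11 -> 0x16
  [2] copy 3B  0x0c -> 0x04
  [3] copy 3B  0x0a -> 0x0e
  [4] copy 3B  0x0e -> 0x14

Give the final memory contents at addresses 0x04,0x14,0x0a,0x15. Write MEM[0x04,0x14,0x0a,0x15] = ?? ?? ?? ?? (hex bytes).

MEM[0x04,0x14,0x0a,0x15] = a9 bb bb 2e

[0] 0x01->0x16 len=3 : 1f e6 3b
[1] 0x11->0x16 len=3 : 39 08 89
[2] 0x0c->0x04 len=3 : a9 90 5a
[3] 0x0a->0x0e len=3 : bb 2e a9
[4] 0x0e->0x14 len=3 : bb 2e a9
query mem[0x04]=0xa9, mem[0x14]=0xbb, mem[0x0a]=0xbb, mem[0x15]=0x2e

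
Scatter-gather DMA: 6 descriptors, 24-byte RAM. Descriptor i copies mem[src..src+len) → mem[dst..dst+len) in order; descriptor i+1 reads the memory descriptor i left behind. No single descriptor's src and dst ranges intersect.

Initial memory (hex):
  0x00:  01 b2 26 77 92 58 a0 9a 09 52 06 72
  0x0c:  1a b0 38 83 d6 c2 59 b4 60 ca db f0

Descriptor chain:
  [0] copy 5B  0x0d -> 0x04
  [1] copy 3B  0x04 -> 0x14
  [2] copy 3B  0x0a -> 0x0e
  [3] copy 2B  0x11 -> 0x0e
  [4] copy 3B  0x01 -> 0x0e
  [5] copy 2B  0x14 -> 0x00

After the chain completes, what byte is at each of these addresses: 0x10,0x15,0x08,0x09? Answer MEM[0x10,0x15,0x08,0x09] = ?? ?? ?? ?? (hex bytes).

#0 dst[0x04+5] := {0xb0,0x38,0x83,0xd6,0xc2}
#1 dst[0x14+3] := {0xb0,0x38,0x83}
#2 dst[0x0e+3] := {0x06,0x72,0x1a}
#3 dst[0x0e+2] := {0xc2,0x59}
#4 dst[0x0e+3] := {0xb2,0x26,0x77}
#5 dst[0x00+2] := {0xb0,0x38}
query mem[0x10]=0x77, mem[0x15]=0x38, mem[0x08]=0xc2, mem[0x09]=0x52

MEM[0x10,0x15,0x08,0x09] = 77 38 c2 52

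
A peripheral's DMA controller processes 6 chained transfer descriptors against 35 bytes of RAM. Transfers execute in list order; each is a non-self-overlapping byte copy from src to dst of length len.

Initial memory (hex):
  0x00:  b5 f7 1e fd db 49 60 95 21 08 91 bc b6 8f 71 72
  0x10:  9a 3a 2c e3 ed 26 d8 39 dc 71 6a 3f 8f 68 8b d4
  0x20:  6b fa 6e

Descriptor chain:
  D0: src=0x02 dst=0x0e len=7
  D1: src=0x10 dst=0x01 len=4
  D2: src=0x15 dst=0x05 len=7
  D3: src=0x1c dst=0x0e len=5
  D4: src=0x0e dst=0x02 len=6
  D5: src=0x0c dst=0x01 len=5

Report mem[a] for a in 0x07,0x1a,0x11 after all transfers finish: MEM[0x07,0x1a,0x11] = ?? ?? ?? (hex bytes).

#0 dst[0x0e+7] := {0x1e,0xfd,0xdb,0x49,0x60,0x95,0x21}
#1 dst[0x01+4] := {0xdb,0x49,0x60,0x95}
#2 dst[0x05+7] := {0x26,0xd8,0x39,0xdc,0x71,0x6a,0x3f}
#3 dst[0x0e+5] := {0x8f,0x68,0x8b,0xd4,0x6b}
#4 dst[0x02+6] := {0x8f,0x68,0x8b,0xd4,0x6b,0x95}
#5 dst[0x01+5] := {0xb6,0x8f,0x8f,0x68,0x8b}
query mem[0x07]=0x95, mem[0x1a]=0x6a, mem[0x11]=0xd4

MEM[0x07,0x1a,0x11] = 95 6a d4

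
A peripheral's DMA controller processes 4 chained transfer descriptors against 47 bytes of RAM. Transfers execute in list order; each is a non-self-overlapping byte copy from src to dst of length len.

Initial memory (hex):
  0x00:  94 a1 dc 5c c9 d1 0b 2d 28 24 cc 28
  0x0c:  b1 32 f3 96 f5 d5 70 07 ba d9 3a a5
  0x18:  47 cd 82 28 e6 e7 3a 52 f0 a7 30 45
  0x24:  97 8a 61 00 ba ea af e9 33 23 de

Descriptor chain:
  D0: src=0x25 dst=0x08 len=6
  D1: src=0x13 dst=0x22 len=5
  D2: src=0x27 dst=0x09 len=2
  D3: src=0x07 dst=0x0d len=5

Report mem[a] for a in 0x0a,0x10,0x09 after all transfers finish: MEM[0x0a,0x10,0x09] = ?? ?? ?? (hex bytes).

MEM[0x0a,0x10,0x09] = ba ba 00

D0: mem[0x08..0x0d] <- [8a 61 00 ba ea af]
D1: mem[0x22..0x26] <- [07 ba d9 3a a5]
D2: mem[0x09..0x0a] <- [00 ba]
D3: mem[0x0d..0x11] <- [2d 8a 00 ba ba]
query mem[0x0a]=0xba, mem[0x10]=0xba, mem[0x09]=0x00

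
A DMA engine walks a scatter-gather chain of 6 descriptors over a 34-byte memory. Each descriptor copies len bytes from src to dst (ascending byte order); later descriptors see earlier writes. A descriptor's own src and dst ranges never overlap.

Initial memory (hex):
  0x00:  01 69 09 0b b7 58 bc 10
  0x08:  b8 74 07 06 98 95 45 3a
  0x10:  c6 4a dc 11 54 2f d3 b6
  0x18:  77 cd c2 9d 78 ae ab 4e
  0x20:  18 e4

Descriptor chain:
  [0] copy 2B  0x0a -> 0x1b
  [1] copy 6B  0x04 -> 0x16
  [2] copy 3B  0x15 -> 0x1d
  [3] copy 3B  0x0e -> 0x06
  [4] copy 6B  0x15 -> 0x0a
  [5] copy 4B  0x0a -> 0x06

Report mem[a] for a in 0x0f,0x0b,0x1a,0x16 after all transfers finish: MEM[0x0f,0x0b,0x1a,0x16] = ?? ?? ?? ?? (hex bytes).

#0 dst[0x1b+2] := {0x07,0x06}
#1 dst[0x16+6] := {0xb7,0x58,0xbc,0x10,0xb8,0x74}
#2 dst[0x1d+3] := {0x2f,0xb7,0x58}
#3 dst[0x06+3] := {0x45,0x3a,0xc6}
#4 dst[0x0a+6] := {0x2f,0xb7,0x58,0xbc,0x10,0xb8}
#5 dst[0x06+4] := {0x2f,0xb7,0x58,0xbc}
query mem[0x0f]=0xb8, mem[0x0b]=0xb7, mem[0x1a]=0xb8, mem[0x16]=0xb7

MEM[0x0f,0x0b,0x1a,0x16] = b8 b7 b8 b7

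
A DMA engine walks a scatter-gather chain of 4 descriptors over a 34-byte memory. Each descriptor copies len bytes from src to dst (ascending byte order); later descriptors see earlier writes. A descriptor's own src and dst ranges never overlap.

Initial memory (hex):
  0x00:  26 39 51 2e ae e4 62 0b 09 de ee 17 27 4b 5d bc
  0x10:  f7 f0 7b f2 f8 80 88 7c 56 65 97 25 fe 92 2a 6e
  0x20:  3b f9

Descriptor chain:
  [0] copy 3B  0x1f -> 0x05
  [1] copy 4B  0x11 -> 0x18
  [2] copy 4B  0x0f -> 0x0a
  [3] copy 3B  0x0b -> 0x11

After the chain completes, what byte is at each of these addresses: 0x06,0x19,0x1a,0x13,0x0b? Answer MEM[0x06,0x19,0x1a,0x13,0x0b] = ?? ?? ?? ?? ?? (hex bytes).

D0: mem[0x05..0x07] <- [6e 3b f9]
D1: mem[0x18..0x1b] <- [f0 7b f2 f8]
D2: mem[0x0a..0x0d] <- [bc f7 f0 7b]
D3: mem[0x11..0x13] <- [f7 f0 7b]
query mem[0x06]=0x3b, mem[0x19]=0x7b, mem[0x1a]=0xf2, mem[0x13]=0x7b, mem[0x0b]=0xf7

MEM[0x06,0x19,0x1a,0x13,0x0b] = 3b 7b f2 7b f7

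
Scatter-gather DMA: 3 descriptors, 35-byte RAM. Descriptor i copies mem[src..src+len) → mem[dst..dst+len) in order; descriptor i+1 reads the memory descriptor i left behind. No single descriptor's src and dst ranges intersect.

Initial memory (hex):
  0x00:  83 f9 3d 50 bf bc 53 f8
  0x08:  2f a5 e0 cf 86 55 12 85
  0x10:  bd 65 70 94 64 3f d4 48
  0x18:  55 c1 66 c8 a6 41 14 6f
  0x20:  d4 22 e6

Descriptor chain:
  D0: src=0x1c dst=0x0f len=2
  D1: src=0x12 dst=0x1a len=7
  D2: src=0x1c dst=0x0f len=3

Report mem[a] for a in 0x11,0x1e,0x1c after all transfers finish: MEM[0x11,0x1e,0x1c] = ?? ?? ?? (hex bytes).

MEM[0x11,0x1e,0x1c] = d4 d4 64

  after D0: wrote 2B at 0x0f = a641
  after D1: wrote 7B at 0x1a = 7094643fd44855
  after D2: wrote 3B at 0x0f = 643fd4
query mem[0x11]=0xd4, mem[0x1e]=0xd4, mem[0x1c]=0x64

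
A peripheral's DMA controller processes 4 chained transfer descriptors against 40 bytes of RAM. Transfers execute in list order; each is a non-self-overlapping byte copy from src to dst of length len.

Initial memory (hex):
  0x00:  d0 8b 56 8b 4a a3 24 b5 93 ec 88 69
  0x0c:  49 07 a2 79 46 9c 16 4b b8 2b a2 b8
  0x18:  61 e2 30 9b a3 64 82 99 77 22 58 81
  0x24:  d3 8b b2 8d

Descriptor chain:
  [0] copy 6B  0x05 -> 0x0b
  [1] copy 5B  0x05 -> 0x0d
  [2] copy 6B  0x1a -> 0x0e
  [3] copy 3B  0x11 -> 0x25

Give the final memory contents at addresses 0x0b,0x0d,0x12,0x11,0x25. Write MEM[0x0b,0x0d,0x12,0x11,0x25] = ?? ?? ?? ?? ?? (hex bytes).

MEM[0x0b,0x0d,0x12,0x11,0x25] = a3 a3 82 64 64

  after D0: wrote 6B at 0x0b = a324b593ec88
  after D1: wrote 5B at 0x0d = a324b593ec
  after D2: wrote 6B at 0x0e = 309ba3648299
  after D3: wrote 3B at 0x25 = 648299
query mem[0x0b]=0xa3, mem[0x0d]=0xa3, mem[0x12]=0x82, mem[0x11]=0x64, mem[0x25]=0x64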